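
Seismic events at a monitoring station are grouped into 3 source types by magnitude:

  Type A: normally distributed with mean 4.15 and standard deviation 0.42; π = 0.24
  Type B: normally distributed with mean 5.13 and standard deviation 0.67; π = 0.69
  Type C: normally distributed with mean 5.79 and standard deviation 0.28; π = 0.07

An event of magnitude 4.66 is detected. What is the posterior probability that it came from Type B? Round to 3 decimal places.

Apply Bayes' rule: the posterior for each component is proportional to its prior times its likelihood at x.
Normal densities:
  f_A = 0.454443
  f_B = 0.465563
  f_C = 0.000414073
Unnormalised posteriors:
  P(Z=A)·f_A = 0.24 × 0.454443 = 0.109066
  P(Z=B)·f_B = 0.69 × 0.465563 = 0.321239
  P(Z=C)·f_C = 0.07 × 0.000414073 = 2.89851e-05
Marginal: 0.109066 + 0.321239 + 2.89851e-05 = 0.430334
P(Type B | the observation) ≈ 0.746

0.746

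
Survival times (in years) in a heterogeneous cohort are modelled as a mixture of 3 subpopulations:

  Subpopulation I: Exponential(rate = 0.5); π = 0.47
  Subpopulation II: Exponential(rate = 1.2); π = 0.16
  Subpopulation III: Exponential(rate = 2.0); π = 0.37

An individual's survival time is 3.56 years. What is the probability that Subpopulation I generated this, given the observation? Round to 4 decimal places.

0.9236

The responsibility of component k is P(Z=k) f_k(x) divided by Σ_j P(Z=j) f_j(x).
Evaluate each component's likelihood at the observed value:
  f_I = 0.5·e^(−0.5·3.56) = 0.5·e^(−1.7800) = 0.0843191
  f_II = 1.2·e^(−1.2·3.56) = 1.2·e^(−4.2720) = 0.0167446
  f_III = 2.0·e^(−2.0·3.56) = 2.0·e^(−7.1200) = 0.00161753
Unnormalised posteriors:
  P(Z=I)·f_I = 0.47 × 0.0843191 = 0.03963
  P(Z=II)·f_II = 0.16 × 0.0167446 = 0.00267914
  P(Z=III)·f_III = 0.37 × 0.00161753 = 0.000598487
Denominator: 0.03963 + 0.00267914 + 0.000598487 = 0.0429076
Responsibility of Subpopulation I: 0.03963 / 0.0429076 ≈ 0.9236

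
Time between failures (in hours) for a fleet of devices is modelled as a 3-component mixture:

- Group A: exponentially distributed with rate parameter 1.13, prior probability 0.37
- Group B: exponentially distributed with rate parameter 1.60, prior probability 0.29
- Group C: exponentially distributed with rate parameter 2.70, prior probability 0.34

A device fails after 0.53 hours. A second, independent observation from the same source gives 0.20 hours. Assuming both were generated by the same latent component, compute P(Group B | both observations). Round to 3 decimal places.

0.295

Posterior ∝ prior × likelihood, so P(k | x) ∝ w_k f_k(x); normalise over all components.
Since both observations come from the same component, the likelihood for component k is f_k(x₁)·f_k(x₂).
  L_A = [1.13·e^(−1.13·0.53) = 1.13·e^(−0.5989) = 0.62084] × [0.901421] = 0.559638
  L_B = [1.60·e^(−1.60·0.53) = 1.60·e^(−0.8480) = 0.685233] × [1.16184] = 0.79613
  L_C = [2.70·e^(−2.70·0.53) = 2.70·e^(−1.4310) = 0.645488] × [1.57342] = 1.01562
Prior × likelihood for each component:
  w_A·L_A = 0.37 × 0.559638 = 0.207066
  w_B·L_B = 0.29 × 0.79613 = 0.230878
  w_C·L_C = 0.34 × 1.01562 = 0.345312
Normaliser: 0.207066 + 0.230878 + 0.345312 = 0.783256
Responsibility of Group B: 0.230878 / 0.783256 ≈ 0.295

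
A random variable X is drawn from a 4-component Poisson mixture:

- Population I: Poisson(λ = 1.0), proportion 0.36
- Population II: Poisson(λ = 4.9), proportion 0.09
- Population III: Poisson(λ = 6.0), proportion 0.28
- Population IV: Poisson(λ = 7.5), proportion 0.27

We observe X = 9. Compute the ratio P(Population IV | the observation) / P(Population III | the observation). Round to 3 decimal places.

The posterior odds equal the prior odds times the likelihood ratio: (π_i/π_j)·(f_i(x)/f_j(x)).
Component likelihoods at x = 9:
  f_I = e^(−1.0)·1.0^9/9! = 1.01378e-06
  f_II = e^(−4.9)·4.9^9/9! = 0.0334163
  f_III = e^(−6.0)·6.0^9/9! = 0.0688385
  f_IV = e^(−7.5)·7.5^9/9! = 0.11444
Posterior odds = (π_IV·f_IV) / (π_III·f_III) = (0.27·0.11444) / (0.28·0.0688385) = 0.0308989 / 0.0192748 ≈ 1.603

1.603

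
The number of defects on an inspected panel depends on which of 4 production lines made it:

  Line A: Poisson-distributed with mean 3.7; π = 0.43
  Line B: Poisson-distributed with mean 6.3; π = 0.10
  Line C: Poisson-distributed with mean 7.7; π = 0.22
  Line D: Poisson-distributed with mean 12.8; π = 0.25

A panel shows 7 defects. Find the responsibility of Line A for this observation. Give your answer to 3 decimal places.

0.271

Posterior ∝ prior × likelihood, so P(k | x) ∝ π_k f_k(x); normalise over all components.
Evaluate each component's likelihood at the observed value:
  p_A = 0.0465685
  p_B = 0.143515
  p_C = 0.144191
  p_D = 0.0308368
Multiply by the mixture weights:
  π_A·p_A = 0.43 × 0.0465685 = 0.0200244
  π_B·p_B = 0.10 × 0.143515 = 0.0143515
  π_C·p_C = 0.22 × 0.144191 = 0.0317219
  π_D·p_D = 0.25 × 0.0308368 = 0.00770921
Sum: 0.0200244 + 0.0143515 + 0.0317219 + 0.00770921 = 0.0738071
Responsibility of Line A: 0.0200244 / 0.0738071 ≈ 0.271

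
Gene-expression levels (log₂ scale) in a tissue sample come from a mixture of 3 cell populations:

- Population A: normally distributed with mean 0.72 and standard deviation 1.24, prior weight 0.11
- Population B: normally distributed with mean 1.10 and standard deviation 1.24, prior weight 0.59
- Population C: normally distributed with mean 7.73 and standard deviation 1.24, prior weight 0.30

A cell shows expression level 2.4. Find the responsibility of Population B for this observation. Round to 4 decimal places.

0.8857

P(component k | x) = π_k·f_k(x) / marginal(x), where marginal(x) = Σ_j π_j·f_j(x).
Component likelihoods at x = 2.4:
  f_A = (1/(1.24·√(2π)))·exp(−(2.4−0.72)²/(2·1.24²)) = 0.321728·exp(-0.91779) = 0.128498
  f_B = (1/(1.24·√(2π)))·exp(−(2.4−1.10)²/(2·1.24²)) = 0.321728·exp(-0.54956) = 0.185703
  f_C = (1/(1.24·√(2π)))·exp(−(2.4−7.73)²/(2·1.24²)) = 0.321728·exp(-9.23807) = 3.1293e-05
Weight by the priors:
  π_A·f_A = 0.11 × 0.128498 = 0.0141348
  π_B·f_B = 0.59 × 0.185703 = 0.109565
  π_C·f_C = 0.30 × 3.1293e-05 = 9.3879e-06
Sum: 0.0141348 + 0.109565 + 9.3879e-06 = 0.123709
P(Population B | the observation) ≈ 0.8857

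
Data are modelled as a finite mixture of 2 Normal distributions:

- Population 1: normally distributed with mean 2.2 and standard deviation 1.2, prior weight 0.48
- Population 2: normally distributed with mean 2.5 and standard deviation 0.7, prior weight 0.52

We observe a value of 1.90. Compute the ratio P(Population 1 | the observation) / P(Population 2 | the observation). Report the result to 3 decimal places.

0.754

Posterior odds = (π_i f_i(x)) / (π_j f_j(x)); the normalising sum cancels.
Normal densities:
  L_1 = (1/(1.2·√(2π)))·exp(−(1.90−2.2)²/(2·1.2²)) = 0.332452·exp(-0.03125) = 0.322223
  L_2 = (1/(0.7·√(2π)))·exp(−(1.90−2.5)²/(2·0.7²)) = 0.569918·exp(-0.36735) = 0.394707
Odds = (0.48/0.52) × (0.322223/0.394707) = 0.923077 × 0.81636 ≈ 0.754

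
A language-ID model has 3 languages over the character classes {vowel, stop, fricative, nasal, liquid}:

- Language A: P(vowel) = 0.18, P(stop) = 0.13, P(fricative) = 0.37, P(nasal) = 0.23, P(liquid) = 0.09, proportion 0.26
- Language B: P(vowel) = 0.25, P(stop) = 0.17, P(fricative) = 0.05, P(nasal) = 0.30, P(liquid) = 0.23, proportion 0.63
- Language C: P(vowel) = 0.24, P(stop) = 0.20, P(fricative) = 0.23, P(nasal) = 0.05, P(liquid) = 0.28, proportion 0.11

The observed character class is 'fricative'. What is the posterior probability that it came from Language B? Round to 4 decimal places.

Apply Bayes' rule: the posterior for each component is proportional to its prior times its likelihood at x.
Component likelihoods at x = 'fricative':
  L_A = P(fricative | comp) = 0.37
  L_B = P(fricative | comp) = 0.05
  L_C = P(fricative | comp) = 0.23
Unnormalised posteriors:
  π_A·L_A = 0.26 × 0.37 = 0.0962
  π_B·L_B = 0.63 × 0.05 = 0.0315
  π_C·L_C = 0.11 × 0.23 = 0.0253
Normaliser: 0.0962 + 0.0315 + 0.0253 = 0.153
P(Language B | data) ≈ 0.2059

0.2059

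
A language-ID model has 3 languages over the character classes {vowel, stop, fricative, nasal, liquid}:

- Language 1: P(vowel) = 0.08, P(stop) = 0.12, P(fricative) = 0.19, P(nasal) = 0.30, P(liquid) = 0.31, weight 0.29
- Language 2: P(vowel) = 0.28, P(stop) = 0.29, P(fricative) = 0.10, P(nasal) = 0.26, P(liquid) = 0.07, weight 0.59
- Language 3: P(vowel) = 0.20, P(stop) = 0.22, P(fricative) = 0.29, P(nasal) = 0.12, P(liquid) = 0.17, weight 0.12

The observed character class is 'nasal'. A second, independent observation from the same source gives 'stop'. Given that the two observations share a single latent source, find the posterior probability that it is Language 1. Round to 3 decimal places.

0.180

P(component k | x) = π_k·f_k(x) / marginal(x), where marginal(x) = Σ_j π_j·f_j(x).
Since both observations come from the same component, the likelihood for component k is f_k(x₁)·f_k(x₂).
  L_1 = [0.3] × [0.12] = 0.036
  L_2 = [0.26] × [0.29] = 0.0754
  L_3 = [0.12] × [0.22] = 0.0264
Multiply by the mixture weights:
  π_1·L_1 = 0.29 × 0.036 = 0.01044
  π_2·L_2 = 0.59 × 0.0754 = 0.044486
  π_3·L_3 = 0.12 × 0.0264 = 0.003168
Normaliser: 0.01044 + 0.044486 + 0.003168 = 0.058094
P(Language 1 | x₁, x₂) ≈ 0.180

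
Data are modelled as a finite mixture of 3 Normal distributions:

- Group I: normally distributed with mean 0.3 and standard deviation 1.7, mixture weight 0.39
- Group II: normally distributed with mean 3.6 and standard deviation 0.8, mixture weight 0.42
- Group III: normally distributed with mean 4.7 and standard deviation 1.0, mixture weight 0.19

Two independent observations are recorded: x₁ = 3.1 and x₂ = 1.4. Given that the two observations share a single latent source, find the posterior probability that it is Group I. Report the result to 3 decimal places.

0.692

P(component k | x) = P(Z=k)·f_k(x) / marginal(x), where marginal(x) = Σ_j P(Z=j)·f_j(x).
Since both observations come from the same component, the likelihood for component k is f_k(x₁)·f_k(x₂).
  p_I = [0.0604482] × [0.190346] = 0.0115061
  p_II = [0.410201] × [0.011367] = 0.00466274
  p_III = [0.110921] × [0.00172257] = 0.000191069
Prior × likelihood for each component:
  P(Z=I)·p_I = 0.39 × 0.0115061 = 0.00448738
  P(Z=II)·p_II = 0.42 × 0.00466274 = 0.00195835
  P(Z=III)·p_III = 0.19 × 0.000191069 = 3.63031e-05
Sum: 0.00448738 + 0.00195835 + 3.63031e-05 = 0.00648203
So the posterior for Group I is 0.00448738 / 0.00648203 ≈ 0.692.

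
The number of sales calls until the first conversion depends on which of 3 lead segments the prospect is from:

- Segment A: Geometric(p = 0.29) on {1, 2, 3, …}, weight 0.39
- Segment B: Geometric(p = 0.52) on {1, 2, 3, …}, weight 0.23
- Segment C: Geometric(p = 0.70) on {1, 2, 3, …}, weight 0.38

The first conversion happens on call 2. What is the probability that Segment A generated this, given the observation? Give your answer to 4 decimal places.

0.3692

By Bayes' theorem, P(k | x) = π_k f_k(x) / Σ_j π_j f_j(x).
Evaluate each component's likelihood at the observed value:
  p_A = 0.29·(1−0.29)^1 = 0.29·0.71 = 0.2059
  p_B = 0.52·(1−0.52)^1 = 0.52·0.48 = 0.2496
  p_C = 0.70·(1−0.70)^1 = 0.70·0.3 = 0.21
Unnormalised posteriors:
  π_A·p_A = 0.39 × 0.2059 = 0.080301
  π_B·p_B = 0.23 × 0.2496 = 0.057408
  π_C·p_C = 0.38 × 0.21 = 0.0798
Evidence: 0.080301 + 0.057408 + 0.0798 = 0.217509
So the posterior for Segment A is 0.080301 / 0.217509 ≈ 0.3692.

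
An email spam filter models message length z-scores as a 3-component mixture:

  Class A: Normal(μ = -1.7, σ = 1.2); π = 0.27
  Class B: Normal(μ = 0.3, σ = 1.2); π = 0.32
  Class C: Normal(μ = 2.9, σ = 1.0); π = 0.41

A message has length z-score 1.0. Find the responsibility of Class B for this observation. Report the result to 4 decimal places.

By Bayes' theorem, P(k | x) = P(Z=k) f_k(x) / Σ_j P(Z=j) f_j(x).
Component likelihoods at x = 1.0:
  L_A = 0.0264497
  L_B = 0.280439
  L_C = 0.0656158
Multiply by the mixture weights:
  P(Z=A)·L_A = 0.27 × 0.0264497 = 0.00714142
  P(Z=B)·L_B = 0.32 × 0.280439 = 0.0897405
  P(Z=C)·L_C = 0.41 × 0.0656158 = 0.0269025
Marginal: 0.00714142 + 0.0897405 + 0.0269025 = 0.123784
P(Class B | 1.0) ≈ 0.7250

0.7250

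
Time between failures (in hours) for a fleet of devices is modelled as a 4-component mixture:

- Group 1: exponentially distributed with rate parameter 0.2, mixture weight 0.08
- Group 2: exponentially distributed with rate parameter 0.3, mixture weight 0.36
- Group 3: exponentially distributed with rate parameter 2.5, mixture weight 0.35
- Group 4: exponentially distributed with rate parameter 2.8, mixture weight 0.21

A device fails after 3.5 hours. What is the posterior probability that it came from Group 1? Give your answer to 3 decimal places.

0.173

By Bayes' theorem, P(k | x) = π_k f_k(x) / Σ_j π_j f_j(x).
Evaluate each component's likelihood at the observed value:
  p_1 = 0.2·e^(−0.2·3.5) = 0.2·e^(−0.7000) = 0.0993171
  p_2 = 0.3·e^(−0.3·3.5) = 0.3·e^(−1.0500) = 0.104981
  p_3 = 2.5·e^(−2.5·3.5) = 2.5·e^(−8.7500) = 0.000396153
  p_4 = 2.8·e^(−2.8·3.5) = 2.8·e^(−9.8000) = 0.000155264
Multiply by the mixture weights:
  π_1·p_1 = 0.08 × 0.0993171 = 0.00794536
  π_2·p_2 = 0.36 × 0.104981 = 0.0377933
  π_3·p_3 = 0.35 × 0.000396153 = 0.000138654
  π_4·p_4 = 0.21 × 0.000155264 = 3.26055e-05
Denominator: 0.00794536 + 0.0377933 + 0.000138654 + 3.26055e-05 = 0.0459099
P(Group 1 | data) ≈ 0.173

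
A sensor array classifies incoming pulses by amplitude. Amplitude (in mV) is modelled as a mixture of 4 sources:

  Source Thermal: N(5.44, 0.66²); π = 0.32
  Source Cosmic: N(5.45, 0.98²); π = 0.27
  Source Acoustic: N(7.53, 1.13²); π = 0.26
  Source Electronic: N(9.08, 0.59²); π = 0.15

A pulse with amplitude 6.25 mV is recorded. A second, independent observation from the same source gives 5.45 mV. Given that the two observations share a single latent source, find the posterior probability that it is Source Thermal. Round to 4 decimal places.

0.6100

The responsibility of component k is π_k f_k(x) divided by Σ_j π_j f_j(x).
Since both observations come from the same component, the likelihood for component k is f_k(x₁)·f_k(x₂).
  f_Thermal = [(1/(0.66·√(2π)))·exp(−(6.25−5.44)²/(2·0.66²)) = 0.604458·exp(-0.75310) = 0.284642] × [0.604389] = 0.172035
  f_Cosmic = [(1/(0.98·√(2π)))·exp(−(6.25−5.45)²/(2·0.98²)) = 0.407084·exp(-0.33319) = 0.291729] × [0.407084] = 0.118758
  f_Acoustic = [(1/(1.13·√(2π)))·exp(−(6.25−7.53)²/(2·1.13²)) = 0.353046·exp(-0.64155) = 0.18587] × [0.0648772] = 0.0120587
  f_Electronic = [(1/(0.59·√(2π)))·exp(−(6.25−9.08)²/(2·0.59²)) = 0.676173·exp(-11.50373) = 6.82417e-06] × [4.07582e-09] = 2.78141e-14
Prior × likelihood for each component:
  π_Thermal·f_Thermal = 0.32 × 0.172035 = 0.055051
  π_Cosmic·f_Cosmic = 0.27 × 0.118758 = 0.0320647
  π_Acoustic·f_Acoustic = 0.26 × 0.0120587 = 0.00313526
  π_Electronic·f_Electronic = 0.15 × 2.78141e-14 = 4.17211e-15
Normaliser: 0.055051 + 0.0320647 + 0.00313526 + 4.17211e-15 = 0.090251
P(Source Thermal | x₁,x₂) = 0.055051 / 0.090251 ≈ 0.6100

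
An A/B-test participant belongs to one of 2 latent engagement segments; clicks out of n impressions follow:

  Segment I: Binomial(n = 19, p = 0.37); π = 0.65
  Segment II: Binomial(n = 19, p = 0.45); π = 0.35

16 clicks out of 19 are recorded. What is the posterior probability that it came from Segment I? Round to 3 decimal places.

0.109

Apply Bayes' rule: the posterior for each component is proportional to its prior times its likelihood at x.
Binomial probabilities:
  f_I = 2.98932e-05
  f_II = 0.00045584
Unnormalised posteriors:
  w_I·f_I = 0.65 × 2.98932e-05 = 1.94306e-05
  w_II·f_II = 0.35 × 0.00045584 = 0.000159544
Denominator: 1.94306e-05 + 0.000159544 = 0.000178974
Responsibility of Segment I: 1.94306e-05 / 0.000178974 ≈ 0.109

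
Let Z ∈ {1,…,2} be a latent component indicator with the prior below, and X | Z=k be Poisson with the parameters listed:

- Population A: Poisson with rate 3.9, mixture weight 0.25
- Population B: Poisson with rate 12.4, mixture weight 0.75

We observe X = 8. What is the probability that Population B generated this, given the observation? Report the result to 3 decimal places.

0.864

P(component k | x) = π_k·f_k(x) / marginal(x), where marginal(x) = Σ_j π_j·f_j(x).
Component likelihoods at x = 8:
  f_A = e^(−3.9)·3.9^8/8! = 0.0268688
  f_B = e^(−12.4)·12.4^8/8! = 0.0570954
Unnormalised posteriors:
  π_A·f_A = 0.25 × 0.0268688 = 0.00671719
  π_B·f_B = 0.75 × 0.0570954 = 0.0428216
Normaliser: 0.00671719 + 0.0428216 = 0.0495388
P(Population B | x) = 0.0428216 / 0.0495388 ≈ 0.864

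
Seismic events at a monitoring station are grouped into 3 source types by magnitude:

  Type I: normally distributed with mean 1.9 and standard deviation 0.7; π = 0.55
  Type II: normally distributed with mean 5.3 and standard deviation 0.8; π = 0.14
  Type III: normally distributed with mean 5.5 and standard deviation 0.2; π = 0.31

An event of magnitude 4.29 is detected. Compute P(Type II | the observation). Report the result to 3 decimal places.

By Bayes' theorem, P(k | x) = π_k f_k(x) / Σ_j π_j f_j(x).
Normal densities:
  p_I = 0.00167668
  p_II = 0.224754
  p_III = 2.24775e-08
Multiply by the mixture weights:
  π_I·p_I = 0.55 × 0.00167668 = 0.000922176
  π_II·p_II = 0.14 × 0.224754 = 0.0314656
  π_III·p_III = 0.31 × 2.24775e-08 = 6.96803e-09
Denominator: 0.000922176 + 0.0314656 + 6.96803e-09 = 0.0323878
P(Type II | x) = 0.0314656 / 0.0323878 ≈ 0.972

0.972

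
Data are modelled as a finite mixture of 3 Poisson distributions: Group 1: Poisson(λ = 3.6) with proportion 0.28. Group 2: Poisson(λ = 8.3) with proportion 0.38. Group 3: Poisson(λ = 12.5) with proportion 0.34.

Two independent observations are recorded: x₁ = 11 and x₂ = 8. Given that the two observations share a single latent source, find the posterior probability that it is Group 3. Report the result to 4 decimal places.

Posterior ∝ prior × likelihood, so P(k | x) ∝ w_k f_k(x); normalise over all components.
Since both observations come from the same component, the likelihood for component k is f_k(x₁)·f_k(x₂).
  f_1 = [e^(−3.6)·3.6^11/11! = 0.000900973] × [0.0191179] = 1.72247e-05
  f_2 = [e^(−8.3)·8.3^11/11! = 0.0801787] × [0.138823] = 0.0111306
  f_3 = [e^(−12.5)·12.5^11/11! = 0.108686] × [0.0550907] = 0.00598759
Unnormalised posteriors:
  w_1·f_1 = 0.28 × 1.72247e-05 = 4.82291e-06
  w_2·f_2 = 0.38 × 0.0111306 = 0.00422963
  w_3·f_3 = 0.34 × 0.00598759 = 0.00203578
Evidence: 4.82291e-06 + 0.00422963 + 0.00203578 = 0.00627024
Responsibility of Group 3: 0.00203578 / 0.00627024 ≈ 0.3247

0.3247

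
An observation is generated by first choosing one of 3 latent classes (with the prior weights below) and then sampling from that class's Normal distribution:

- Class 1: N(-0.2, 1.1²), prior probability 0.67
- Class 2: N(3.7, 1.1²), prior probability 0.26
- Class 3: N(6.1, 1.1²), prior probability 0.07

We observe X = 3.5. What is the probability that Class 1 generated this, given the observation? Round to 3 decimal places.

0.009

Posterior ∝ prior × likelihood, so P(k | x) ∝ π_k f_k(x); normalise over all components.
Component likelihoods at x = 3.5:
  f_1 = (1/(1.1·√(2π)))·exp(−(3.5−-0.2)²/(2·1.1²)) = 0.362675·exp(-5.65702) = 0.00126678
  f_2 = (1/(1.1·√(2π)))·exp(−(3.5−3.7)²/(2·1.1²)) = 0.362675·exp(-0.01653) = 0.356729
  f_3 = (1/(1.1·√(2π)))·exp(−(3.5−6.1)²/(2·1.1²)) = 0.362675·exp(-2.79339) = 0.0222006
Prior × likelihood for each component:
  π_1·f_1 = 0.67 × 0.00126678 = 0.000848746
  π_2·f_2 = 0.26 × 0.356729 = 0.0927497
  π_3·f_3 = 0.07 × 0.0222006 = 0.00155404
Denominator: 0.000848746 + 0.0927497 + 0.00155404 = 0.0951524
P(Class 1 | the observation) ≈ 0.009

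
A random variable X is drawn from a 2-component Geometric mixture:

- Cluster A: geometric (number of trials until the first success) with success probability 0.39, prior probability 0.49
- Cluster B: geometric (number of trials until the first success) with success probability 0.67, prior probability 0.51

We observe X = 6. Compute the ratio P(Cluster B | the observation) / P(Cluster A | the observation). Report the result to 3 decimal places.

0.083

Posterior odds = (P(Z=i) f_i(x)) / (P(Z=j) f_j(x)); the normalising sum cancels.
Component likelihoods at x = 6:
  f_A = 0.39·(1−0.39)^5 = 0.39·0.0844596 = 0.0329393
  f_B = 0.67·(1−0.67)^5 = 0.67·0.00391354 = 0.00262207
Odds = (0.51/0.49) × (0.00262207/0.0329393) = 1.04082 × 0.0796032 ≈ 0.083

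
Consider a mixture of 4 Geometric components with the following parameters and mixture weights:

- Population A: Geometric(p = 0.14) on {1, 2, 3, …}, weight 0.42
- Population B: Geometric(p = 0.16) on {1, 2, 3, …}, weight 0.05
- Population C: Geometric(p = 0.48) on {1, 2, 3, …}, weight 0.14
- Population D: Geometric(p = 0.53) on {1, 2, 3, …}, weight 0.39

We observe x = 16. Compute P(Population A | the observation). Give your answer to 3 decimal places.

Posterior ∝ prior × likelihood, so P(k | x) ∝ w_k f_k(x); normalise over all components.
Component likelihoods at x = 16:
  f_A = 0.14·(1−0.14)^15 = 0.14·0.104106 = 0.0145749
  f_B = 0.16·(1−0.16)^15 = 0.16·0.0731458 = 0.0117033
  f_C = 0.48·(1−0.48)^15 = 0.48·5.49604e-05 = 2.6381e-05
  f_D = 0.53·(1−0.53)^15 = 0.53·1.20633e-05 = 6.39357e-06
Multiply by the mixture weights:
  w_A·f_A = 0.42 × 0.0145749 = 0.00612145
  w_B·f_B = 0.05 × 0.0117033 = 0.000585166
  w_C·f_C = 0.14 × 2.6381e-05 = 3.69334e-06
  w_D·f_D = 0.39 × 6.39357e-06 = 2.49349e-06
Sum: 0.00612145 + 0.000585166 + 3.69334e-06 + 2.49349e-06 = 0.0067128
Responsibility of Population A: 0.00612145 / 0.0067128 ≈ 0.912

0.912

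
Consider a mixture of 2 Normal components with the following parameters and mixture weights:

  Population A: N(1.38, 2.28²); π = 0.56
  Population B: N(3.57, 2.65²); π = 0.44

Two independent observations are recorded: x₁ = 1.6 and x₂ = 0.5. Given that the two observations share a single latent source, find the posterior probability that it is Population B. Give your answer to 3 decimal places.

0.196

The responsibility of component k is π_k f_k(x) divided by Σ_j π_j f_j(x).
Since both observations come from the same component, the likelihood for component k is f_k(x₁)·f_k(x₂).
  f_A = [(1/(2.28·√(2π)))·exp(−(1.6−1.38)²/(2·2.28²)) = 0.174975·exp(-0.00466) = 0.174162] × [0.162415] = 0.0282866
  f_B = [(1/(2.65·√(2π)))·exp(−(1.6−3.57)²/(2·2.65²)) = 0.150544·exp(-0.27632) = 0.114198] × [0.0769539] = 0.00878802
Prior × likelihood for each component:
  π_A·f_A = 0.56 × 0.0282866 = 0.0158405
  π_B·f_B = 0.44 × 0.00878802 = 0.00386673
Evidence: 0.0158405 + 0.00386673 = 0.0197072
P(Population B | x₁, x₂) = 0.00386673 / 0.0197072 ≈ 0.196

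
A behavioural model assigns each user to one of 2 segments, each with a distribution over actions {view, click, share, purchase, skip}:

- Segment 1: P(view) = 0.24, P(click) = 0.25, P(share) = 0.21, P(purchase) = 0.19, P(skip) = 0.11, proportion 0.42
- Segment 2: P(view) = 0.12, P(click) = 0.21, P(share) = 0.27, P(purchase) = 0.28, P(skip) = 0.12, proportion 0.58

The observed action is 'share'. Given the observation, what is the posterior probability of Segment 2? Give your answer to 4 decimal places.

0.6397

P(component k | x) = P(Z=k)·f_k(x) / marginal(x), where marginal(x) = Σ_j P(Z=j)·f_j(x).
Categorical probabilities:
  p_1 = P(share | comp) = 0.21
  p_2 = P(share | comp) = 0.27
Multiply by the mixture weights:
  P(Z=1)·p_1 = 0.42 × 0.21 = 0.0882
  P(Z=2)·p_2 = 0.58 × 0.27 = 0.1566
Evidence: 0.0882 + 0.1566 = 0.2448
Responsibility of Segment 2: 0.1566 / 0.2448 ≈ 0.6397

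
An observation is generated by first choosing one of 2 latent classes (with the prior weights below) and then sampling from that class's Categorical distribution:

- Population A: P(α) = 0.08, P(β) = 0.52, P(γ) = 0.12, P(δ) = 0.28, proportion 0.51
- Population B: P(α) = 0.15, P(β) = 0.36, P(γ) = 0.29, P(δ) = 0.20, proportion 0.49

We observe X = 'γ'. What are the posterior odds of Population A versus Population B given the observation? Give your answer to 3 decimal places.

Posterior odds = (w_i f_i(x)) / (w_j f_j(x)); the normalising sum cancels.
Component likelihoods at x = 'γ':
  f_A = P(γ | comp) = 0.12
  f_B = P(γ | comp) = 0.29
Odds = (0.51/0.49) × (0.12/0.29) = 1.04082 × 0.413793 ≈ 0.431

0.431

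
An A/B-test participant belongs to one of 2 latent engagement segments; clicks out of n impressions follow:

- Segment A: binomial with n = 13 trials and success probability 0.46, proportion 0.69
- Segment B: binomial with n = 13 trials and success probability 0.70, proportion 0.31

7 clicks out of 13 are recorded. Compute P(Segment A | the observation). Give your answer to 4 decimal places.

By Bayes' theorem, P(k | x) = π_k f_k(x) / Σ_j π_j f_j(x).
Binomial probabilities:
  f_A = C(13,7)·0.46^7·0.54^6 = 1716·0.00435818·0.0247949 = 0.185432
  f_B = C(13,7)·0.70^7·0.30^6 = 1716·0.0823543·0.000729 = 0.103022
Unnormalised posteriors:
  π_A·f_A = 0.69 × 0.185432 = 0.127948
  π_B·f_B = 0.31 × 0.103022 = 0.0319369
Normaliser: 0.127948 + 0.0319369 = 0.159885
So the posterior for Segment A is 0.127948 / 0.159885 ≈ 0.8003.

0.8003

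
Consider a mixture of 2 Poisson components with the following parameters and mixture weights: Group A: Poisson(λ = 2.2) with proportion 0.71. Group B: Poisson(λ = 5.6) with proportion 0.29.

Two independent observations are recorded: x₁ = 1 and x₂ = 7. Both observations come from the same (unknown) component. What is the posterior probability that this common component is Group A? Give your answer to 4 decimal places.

Posterior ∝ prior × likelihood, so P(k | x) ∝ P(Z=k) f_k(x); normalise over all components.
Since both observations come from the same component, the likelihood for component k is f_k(x₁)·f_k(x₂).
  f_A = [e^(−2.2)·2.2^1/1! = 0.243767] × [0.00548378] = 0.00133677
  f_B = [e^(−5.6)·5.6^1/1! = 0.020708] × [0.126717] = 0.00262407
Multiply by the mixture weights:
  P(Z=A)·f_A = 0.71 × 0.00133677 = 0.000949103
  P(Z=B)·f_B = 0.29 × 0.00262407 = 0.00076098
Normaliser: 0.000949103 + 0.00076098 = 0.00171008
P(Group A | x₁,x₂) = 0.000949103 / 0.00171008 ≈ 0.5550

0.5550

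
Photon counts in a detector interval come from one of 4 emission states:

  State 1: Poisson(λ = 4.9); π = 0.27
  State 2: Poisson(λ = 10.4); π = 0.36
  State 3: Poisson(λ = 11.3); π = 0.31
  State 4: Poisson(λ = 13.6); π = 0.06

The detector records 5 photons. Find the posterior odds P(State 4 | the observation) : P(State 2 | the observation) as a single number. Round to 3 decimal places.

Posterior odds = (π_i f_i(x)) / (π_j f_j(x)); the normalising sum cancels.
Evaluate each component's likelihood at the observed value:
  p_1 = e^(−4.9)·4.9^5/5! = 0.17529
  p_2 = e^(−10.4)·10.4^5/5! = 0.0308548
  p_3 = e^(−11.3)·11.3^5/5! = 0.0189969
  p_4 = e^(−13.6)·13.6^5/5! = 0.00480959
Odds = (0.06/0.36) × (0.00480959/0.0308548) = 0.166667 × 0.155878 ≈ 0.026

0.026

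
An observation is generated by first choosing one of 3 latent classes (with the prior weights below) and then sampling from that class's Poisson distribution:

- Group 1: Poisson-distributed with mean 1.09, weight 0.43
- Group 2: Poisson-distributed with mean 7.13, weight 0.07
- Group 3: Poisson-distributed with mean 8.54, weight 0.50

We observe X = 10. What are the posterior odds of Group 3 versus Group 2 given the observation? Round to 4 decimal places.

10.5974

Only the two components matter; the odds are (π_i f_i(x)) / (π_j f_j(x)).
Poisson probabilities:
  f_1 = 2.19342e-07
  f_2 = 0.0749226
  f_3 = 0.111158
0.055579 / 0.00524458 ≈ 10.5974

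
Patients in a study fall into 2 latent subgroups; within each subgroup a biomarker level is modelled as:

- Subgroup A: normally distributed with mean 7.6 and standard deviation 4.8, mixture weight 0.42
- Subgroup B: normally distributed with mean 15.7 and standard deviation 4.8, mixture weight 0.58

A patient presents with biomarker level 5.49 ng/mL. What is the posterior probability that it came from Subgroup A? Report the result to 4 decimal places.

Posterior ∝ prior × likelihood, so P(k | x) ∝ P(Z=k) f_k(x); normalise over all components.
Normal densities:
  p_A = (1/(4.8·√(2π)))·exp(−(5.49−7.6)²/(2·4.8²)) = 0.083113·exp(-0.09662) = 0.0754586
  p_B = (1/(4.8·√(2π)))·exp(−(5.49−15.7)²/(2·4.8²)) = 0.083113·exp(-2.26224) = 0.00865346
Weight by the priors:
  P(Z=A)·p_A = 0.42 × 0.0754586 = 0.0316926
  P(Z=B)·p_B = 0.58 × 0.00865346 = 0.00501901
Sum: 0.0316926 + 0.00501901 = 0.0367116
Responsibility of Subgroup A: 0.0316926 / 0.0367116 ≈ 0.8633

0.8633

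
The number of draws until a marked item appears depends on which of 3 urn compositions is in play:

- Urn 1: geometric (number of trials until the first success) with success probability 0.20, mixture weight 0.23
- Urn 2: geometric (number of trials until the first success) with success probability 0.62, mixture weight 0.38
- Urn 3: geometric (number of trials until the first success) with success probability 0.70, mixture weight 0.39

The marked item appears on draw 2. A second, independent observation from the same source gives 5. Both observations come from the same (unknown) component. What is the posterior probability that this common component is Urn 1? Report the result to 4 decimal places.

P(component k | x) = π_k·f_k(x) / marginal(x), where marginal(x) = Σ_j π_j·f_j(x).
Since both observations come from the same component, the likelihood for component k is f_k(x₁)·f_k(x₂).
  p_1 = [0.20·(1−0.20)^1 = 0.20·0.8 = 0.16] × [0.08192] = 0.0131072
  p_2 = [0.62·(1−0.62)^1 = 0.62·0.38 = 0.2356] × [0.0129278] = 0.0030458
  p_3 = [0.70·(1−0.70)^1 = 0.70·0.3 = 0.21] × [0.00567] = 0.0011907
Multiply by the mixture weights:
  π_1·p_1 = 0.23 × 0.0131072 = 0.00301466
  π_2·p_2 = 0.38 × 0.0030458 = 0.0011574
  π_3·p_3 = 0.39 × 0.0011907 = 0.000464373
Sum: 0.00301466 + 0.0011574 + 0.000464373 = 0.00463643
So the posterior for Urn 1 is 0.00301466 / 0.00463643 ≈ 0.6502.

0.6502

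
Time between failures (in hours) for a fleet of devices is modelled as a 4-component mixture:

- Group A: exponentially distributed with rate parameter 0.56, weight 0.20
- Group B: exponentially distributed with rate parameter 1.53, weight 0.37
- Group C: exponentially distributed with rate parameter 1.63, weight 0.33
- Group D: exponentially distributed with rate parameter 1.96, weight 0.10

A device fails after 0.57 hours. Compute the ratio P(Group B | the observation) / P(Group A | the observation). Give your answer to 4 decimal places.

2.9077

Only the two components matter; the odds are (π_i f_i(x)) / (π_j f_j(x)).
Exponential densities:
  f_A = 0.406969
  f_B = 0.639651
  f_C = 0.643702
  f_D = 0.641302
Posterior odds = (π_B·f_B) / (π_A·f_A) = (0.37·0.639651) / (0.20·0.406969) = 0.236671 / 0.0813938 ≈ 2.9077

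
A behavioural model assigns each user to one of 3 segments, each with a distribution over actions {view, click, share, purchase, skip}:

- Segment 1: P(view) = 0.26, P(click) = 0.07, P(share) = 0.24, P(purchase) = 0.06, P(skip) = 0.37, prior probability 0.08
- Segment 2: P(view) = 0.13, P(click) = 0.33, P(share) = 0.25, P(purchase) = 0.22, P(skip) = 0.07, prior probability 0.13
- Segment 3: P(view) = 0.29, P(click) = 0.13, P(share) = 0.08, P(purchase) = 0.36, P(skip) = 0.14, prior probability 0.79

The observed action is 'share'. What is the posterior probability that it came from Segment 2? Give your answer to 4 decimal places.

P(component k | x) = w_k·f_k(x) / marginal(x), where marginal(x) = Σ_j w_j·f_j(x).
Component likelihoods at x = 'share':
  p_1 = P(share | comp) = 0.24
  p_2 = P(share | comp) = 0.25
  p_3 = P(share | comp) = 0.08
Prior × likelihood for each component:
  w_1·p_1 = 0.08 × 0.24 = 0.0192
  w_2·p_2 = 0.13 × 0.25 = 0.0325
  w_3·p_3 = 0.79 × 0.08 = 0.0632
Normaliser: 0.0192 + 0.0325 + 0.0632 = 0.1149
So the posterior for Segment 2 is 0.0325 / 0.1149 ≈ 0.2829.

0.2829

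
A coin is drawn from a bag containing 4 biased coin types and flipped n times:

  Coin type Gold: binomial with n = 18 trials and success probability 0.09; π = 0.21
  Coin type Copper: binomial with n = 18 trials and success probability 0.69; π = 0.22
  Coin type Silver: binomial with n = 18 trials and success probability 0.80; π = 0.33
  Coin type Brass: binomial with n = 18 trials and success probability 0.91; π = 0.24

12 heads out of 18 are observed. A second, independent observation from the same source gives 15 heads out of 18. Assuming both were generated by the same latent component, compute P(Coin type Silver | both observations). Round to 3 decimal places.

Apply Bayes' rule: the posterior for each component is proportional to its prior times its likelihood at x.
Since both observations come from the same component, the likelihood for component k is f_k(x₁)·f_k(x₂).
  p_Gold = [C(18,12)·0.09^12·0.91^6 = 18564·2.8243e-13·0.567869 = 2.97735e-09] × [1.26605e-13] = 3.76948e-22
  p_Copper = [C(18,12)·0.69^12·0.31^6 = 18564·0.0116463·0.000887504 = 0.19188] × [0.0930061] = 0.0178461
  p_Silver = [C(18,12)·0.80^12·0.20^6 = 18564·0.0687195·6.4e-05 = 0.0816453] × [0.229684] = 0.0187526
  p_Brass = [C(18,12)·0.91^12·0.09^6 = 18564·0.322475·5.31441e-07 = 0.00318144] × [0.144557] = 0.000459898
Multiply by the mixture weights:
  P(Z=Gold)·p_Gold = 0.21 × 3.76948e-22 = 7.91592e-23
  P(Z=Copper)·p_Copper = 0.22 × 0.0178461 = 0.00392613
  P(Z=Silver)·p_Silver = 0.33 × 0.0187526 = 0.00618836
  P(Z=Brass)·p_Brass = 0.24 × 0.000459898 = 0.000110376
Denominator: 7.91592e-23 + 0.00392613 + 0.00618836 + 0.000110376 = 0.0102249
So the posterior for Coin type Silver is 0.00618836 / 0.0102249 ≈ 0.605.

0.605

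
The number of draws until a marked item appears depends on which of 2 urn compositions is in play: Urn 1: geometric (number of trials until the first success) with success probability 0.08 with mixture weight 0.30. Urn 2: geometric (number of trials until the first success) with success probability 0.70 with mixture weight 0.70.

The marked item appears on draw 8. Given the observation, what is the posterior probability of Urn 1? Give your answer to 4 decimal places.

0.9921

Apply Bayes' rule: the posterior for each component is proportional to its prior times its likelihood at x.
Component likelihoods at x = 8:
  f_1 = 0.0446277
  f_2 = 0.00015309
Prior × likelihood for each component:
  π_1·f_1 = 0.30 × 0.0446277 = 0.0133883
  π_2·f_2 = 0.70 × 0.00015309 = 0.000107163
Normaliser: 0.0133883 + 0.000107163 = 0.0134955
Responsibility of Urn 1: 0.0133883 / 0.0134955 ≈ 0.9921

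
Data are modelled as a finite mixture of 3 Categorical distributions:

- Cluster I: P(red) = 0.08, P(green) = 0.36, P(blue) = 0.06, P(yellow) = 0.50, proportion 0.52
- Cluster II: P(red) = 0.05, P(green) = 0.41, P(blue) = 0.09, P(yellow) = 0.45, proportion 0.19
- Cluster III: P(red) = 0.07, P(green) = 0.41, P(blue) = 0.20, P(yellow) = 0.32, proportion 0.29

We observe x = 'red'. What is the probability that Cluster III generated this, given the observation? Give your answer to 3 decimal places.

0.284

The responsibility of component k is w_k f_k(x) divided by Σ_j w_j f_j(x).
Categorical probabilities:
  f_I = P(red | comp) = 0.08
  f_II = P(red | comp) = 0.05
  f_III = P(red | comp) = 0.07
Prior × likelihood for each component:
  w_I·f_I = 0.52 × 0.08 = 0.0416
  w_II·f_II = 0.19 × 0.05 = 0.0095
  w_III·f_III = 0.29 × 0.07 = 0.0203
Denominator: 0.0416 + 0.0095 + 0.0203 = 0.0714
P(Cluster III | 'red') ≈ 0.284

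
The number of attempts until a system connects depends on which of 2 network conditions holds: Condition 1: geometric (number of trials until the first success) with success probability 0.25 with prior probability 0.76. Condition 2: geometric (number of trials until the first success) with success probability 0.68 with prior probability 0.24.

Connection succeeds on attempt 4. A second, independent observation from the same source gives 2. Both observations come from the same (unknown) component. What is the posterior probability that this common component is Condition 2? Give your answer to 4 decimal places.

Posterior ∝ prior × likelihood, so P(k | x) ∝ w_k f_k(x); normalise over all components.
Since both observations come from the same component, the likelihood for component k is f_k(x₁)·f_k(x₂).
  f_1 = [0.25·(1−0.25)^3 = 0.25·0.421875 = 0.105469] × [0.1875] = 0.0197754
  f_2 = [0.68·(1−0.68)^3 = 0.68·0.032768 = 0.0222822] × [0.2176] = 0.00484862
Prior × likelihood for each component:
  w_1·f_1 = 0.76 × 0.0197754 = 0.0150293
  w_2·f_2 = 0.24 × 0.00484862 = 0.00116367
Sum: 0.0150293 + 0.00116367 = 0.016193
P(Condition 2 | x) ≈ 0.0719

0.0719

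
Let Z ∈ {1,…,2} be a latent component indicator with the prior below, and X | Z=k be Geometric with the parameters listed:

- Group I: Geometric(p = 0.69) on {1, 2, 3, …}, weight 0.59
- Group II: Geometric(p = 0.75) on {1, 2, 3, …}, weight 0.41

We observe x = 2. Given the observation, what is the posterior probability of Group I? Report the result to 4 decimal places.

The responsibility of component k is P(Z=k) f_k(x) divided by Σ_j P(Z=j) f_j(x).
Component likelihoods at x = 2:
  L_I = 0.2139
  L_II = 0.1875
Weight by the priors:
  P(Z=I)·L_I = 0.59 × 0.2139 = 0.126201
  P(Z=II)·L_II = 0.41 × 0.1875 = 0.076875
Marginal: 0.126201 + 0.076875 = 0.203076
P(Group I | data) ≈ 0.6214

0.6214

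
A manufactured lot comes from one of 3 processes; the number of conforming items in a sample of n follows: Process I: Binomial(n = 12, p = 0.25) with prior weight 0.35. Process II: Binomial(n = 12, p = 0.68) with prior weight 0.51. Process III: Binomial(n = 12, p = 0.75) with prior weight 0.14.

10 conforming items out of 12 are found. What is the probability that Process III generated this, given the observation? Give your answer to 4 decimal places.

0.3086

P(component k | x) = P(Z=k)·f_k(x) / marginal(x), where marginal(x) = Σ_j P(Z=j)·f_j(x).
Evaluate each component's likelihood at the observed value:
  f_I = 3.54052e-05
  f_II = 0.142867
  f_III = 0.232293
Multiply by the mixture weights:
  P(Z=I)·f_I = 0.35 × 3.54052e-05 = 1.23918e-05
  P(Z=II)·f_II = 0.51 × 0.142867 = 0.0728624
  P(Z=III)·f_III = 0.14 × 0.232293 = 0.0325211
Evidence: 1.23918e-05 + 0.0728624 + 0.0325211 = 0.105396
P(Process III | x) = 0.0325211 / 0.105396 ≈ 0.3086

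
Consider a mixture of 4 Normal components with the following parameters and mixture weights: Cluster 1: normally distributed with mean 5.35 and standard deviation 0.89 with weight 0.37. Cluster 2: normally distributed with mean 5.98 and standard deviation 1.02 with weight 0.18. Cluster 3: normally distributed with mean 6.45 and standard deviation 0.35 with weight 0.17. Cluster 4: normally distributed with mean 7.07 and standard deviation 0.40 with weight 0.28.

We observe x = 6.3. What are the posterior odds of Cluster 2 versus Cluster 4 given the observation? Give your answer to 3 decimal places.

Since P(k|x) ∝ π_k f_k(x), the posterior odds are π_i f_i(x) / (π_j f_j(x)).
Normal densities:
  f_1 = 0.253576
  f_2 = 0.372338
  f_3 = 1.03982
  f_4 = 0.156381
0.0670209 / 0.0437867 ≈ 1.531

1.531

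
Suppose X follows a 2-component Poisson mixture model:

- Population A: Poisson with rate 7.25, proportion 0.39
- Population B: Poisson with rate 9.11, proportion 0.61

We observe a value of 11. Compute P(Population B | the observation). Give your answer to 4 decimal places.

0.7501

By Bayes' theorem, P(k | x) = π_k f_k(x) / Σ_j π_j f_j(x).
Evaluate each component's likelihood at the observed value:
  f_A = e^(−7.25)·7.25^11/11! = 0.051752
  f_B = e^(−9.11)·9.11^11/11! = 0.0993399
Unnormalised posteriors:
  π_A·f_A = 0.39 × 0.051752 = 0.0201833
  π_B·f_B = 0.61 × 0.0993399 = 0.0605973
Marginal: 0.0201833 + 0.0605973 = 0.0807806
P(Population B | 11) ≈ 0.7501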